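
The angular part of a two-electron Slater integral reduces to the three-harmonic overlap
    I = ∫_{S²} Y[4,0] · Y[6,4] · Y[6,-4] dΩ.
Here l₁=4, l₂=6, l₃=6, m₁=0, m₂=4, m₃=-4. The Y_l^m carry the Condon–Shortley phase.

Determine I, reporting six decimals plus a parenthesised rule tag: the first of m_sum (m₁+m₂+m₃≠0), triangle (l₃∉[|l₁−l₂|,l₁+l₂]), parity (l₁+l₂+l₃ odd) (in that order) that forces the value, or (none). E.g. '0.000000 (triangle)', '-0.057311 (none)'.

m-sum 0 ✓  L=16 even ✓  2≤6≤10 ✓
Π(2lᵢ+1) = 9×13×13 = 1521
triangle coeff Δ(4,6,6) = 1/15315300
Σ_t [0,4]: t=0:+1/829440 t=1:−1/25920 t=2:+1/9216 t=3:−1/25920 t=4:+1/829440 = 7/207360
(3j)²=28/2431 [(4 6 6; 0 0 0)], sign=+1
Σ_t [2,4]: t=2:+1/645120 t=3:−1/181440 t=4:+1/829440 = -1/362880
(3j)²=256/17017 [(4 6 6; 0 4 -4)], sign=-1
⇒ 4πI² = 9216/34969
I = (-1)√(9216/34969/(4π)) = -0.14481872
No selection rule forces the value: the integral is nonzero (none).

-0.144819 (none)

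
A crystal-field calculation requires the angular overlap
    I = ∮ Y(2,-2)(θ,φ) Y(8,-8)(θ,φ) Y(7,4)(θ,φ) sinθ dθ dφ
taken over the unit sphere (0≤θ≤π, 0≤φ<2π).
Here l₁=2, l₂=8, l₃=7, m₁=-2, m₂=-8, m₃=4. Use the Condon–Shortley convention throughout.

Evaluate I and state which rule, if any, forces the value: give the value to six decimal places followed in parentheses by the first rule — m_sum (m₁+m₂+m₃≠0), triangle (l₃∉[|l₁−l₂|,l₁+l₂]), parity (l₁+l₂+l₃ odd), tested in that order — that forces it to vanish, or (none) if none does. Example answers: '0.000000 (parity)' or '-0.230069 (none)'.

0.000000 (m_sum)

-2 − 8 + 4 = -6 ≠ 0: azimuthal integral kills it; I = 0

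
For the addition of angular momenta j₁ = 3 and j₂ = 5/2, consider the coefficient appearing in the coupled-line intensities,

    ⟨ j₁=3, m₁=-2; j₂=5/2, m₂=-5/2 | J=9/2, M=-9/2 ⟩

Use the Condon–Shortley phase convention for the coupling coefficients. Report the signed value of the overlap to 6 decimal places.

√[10·1!5!4!/11! · 1!5!0!5!0!9!] = √(41472000/11)
  +(−1)^0/∏(0,1,5,0,0,4)! = 1/2880  (running 1/2880)
⟨..|..⟩ = √(41472000/11)·(1/2880) = +0.674200

+0.674200  (= +√(5/11))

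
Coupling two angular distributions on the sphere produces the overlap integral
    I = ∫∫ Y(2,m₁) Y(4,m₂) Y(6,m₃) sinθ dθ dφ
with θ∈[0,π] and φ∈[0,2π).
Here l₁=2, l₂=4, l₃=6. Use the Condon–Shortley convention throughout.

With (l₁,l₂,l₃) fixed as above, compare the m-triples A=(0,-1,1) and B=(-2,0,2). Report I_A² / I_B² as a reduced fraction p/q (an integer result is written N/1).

3/1

l's match ⇒ only the (l;m) 3-j factors differ between A and B.
A: triangle coeff Δ(2,4,6) = 1/6435; Σ_t [0,0]: t=0:+1/2880 = 1/2880; (3j)²=14/429 [(2 4 6; 0 -1 1)], sign=-1
B: triangle coeff Δ(2,4,6) = 1/6435; Σ_t [0,0]: t=0:+1/13824 = 1/13824; (3j)²=14/1287 [(2 4 6; -2 0 2)], sign=+1
I_A²/I_B² = (14/429)/(14/1287) = 3/1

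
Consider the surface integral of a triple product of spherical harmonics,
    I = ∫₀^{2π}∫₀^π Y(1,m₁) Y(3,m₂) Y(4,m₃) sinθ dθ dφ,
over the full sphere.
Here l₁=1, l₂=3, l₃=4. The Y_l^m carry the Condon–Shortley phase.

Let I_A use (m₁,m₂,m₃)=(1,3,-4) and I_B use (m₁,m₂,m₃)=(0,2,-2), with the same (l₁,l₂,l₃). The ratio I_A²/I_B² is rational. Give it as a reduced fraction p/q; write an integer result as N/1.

Same 1,3,4: normalisation and zero-m 3j drop out of the ratio.
A: Δ: 0! 2! 6! / 9! → 1/252; sum: t=0:+1/1440 = 1/1440; 3j²(1 3 4; 1 3 -4) = Δ·Π!·Σ² = 1/9  (sign +1)
B: Δ: 0! 2! 6! / 9! → 1/252; sum: t=0:+1/120 = 1/120; 3j²(1 3 4; 0 2 -2) = Δ·Π!·Σ² = 1/21  (sign +1)
I_A²/I_B² = (1/9)/(1/21) = 7/3

7/3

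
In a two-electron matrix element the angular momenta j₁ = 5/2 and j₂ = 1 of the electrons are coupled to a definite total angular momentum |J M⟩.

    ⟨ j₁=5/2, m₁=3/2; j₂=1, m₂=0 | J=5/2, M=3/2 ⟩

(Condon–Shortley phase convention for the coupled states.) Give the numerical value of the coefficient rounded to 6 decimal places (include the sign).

triangle: 1!*4!*1!/7! = 24/5040
(j±m)!: 4!*1!*1!*1!*4!*1! = 576
prefactor² = (2J+1)*Δ*N² = 576/35
  k=0: +1/(0!*1!*1!*1!*3!*0!) = 1/6
  k=1: −1/(1!*0!*0!*0!*4!*1!) = -1/24
Σ = 1/8  ⇒  CG² = 576/35*(1/8)² = 9/35
CG = +√(9/35) = +0.507093

+√(9/35) = +0.507093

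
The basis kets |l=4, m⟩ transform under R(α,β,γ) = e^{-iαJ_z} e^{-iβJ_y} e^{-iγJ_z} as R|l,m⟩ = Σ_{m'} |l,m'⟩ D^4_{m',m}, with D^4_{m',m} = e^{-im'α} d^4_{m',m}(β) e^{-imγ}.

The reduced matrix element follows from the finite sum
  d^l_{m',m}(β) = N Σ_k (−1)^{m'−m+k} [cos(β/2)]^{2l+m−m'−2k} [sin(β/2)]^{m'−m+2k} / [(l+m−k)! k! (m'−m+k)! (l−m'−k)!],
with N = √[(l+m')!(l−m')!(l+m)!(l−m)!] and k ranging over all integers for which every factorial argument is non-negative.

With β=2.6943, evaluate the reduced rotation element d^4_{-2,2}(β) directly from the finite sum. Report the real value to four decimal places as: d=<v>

d=0.3427

d^4_{-2,2}(β=2.6943) via the finite sum:
Half-angle: c=0.221787, s=0.975095. N=√(2·720·720·2)=1440.000000
The bounds max(0,m−m')=4 and min(l+m,l−m')=6 give 3 terms
  k=4: (−1)^0·1440.0000/(96)·0.2218^4·0.9751^4 = +0.032811
  k=5: (−1)^1·1440.0000/(120)·0.2218^2·0.9751^6 = -0.507381
  k=6: (−1)^2·1440.0000/(1440)·0.2218^0·0.9751^8 = +0.817290
d^4_{-2,2}(2.6943) = +0.032811 -0.507381 +0.817290 = +0.342720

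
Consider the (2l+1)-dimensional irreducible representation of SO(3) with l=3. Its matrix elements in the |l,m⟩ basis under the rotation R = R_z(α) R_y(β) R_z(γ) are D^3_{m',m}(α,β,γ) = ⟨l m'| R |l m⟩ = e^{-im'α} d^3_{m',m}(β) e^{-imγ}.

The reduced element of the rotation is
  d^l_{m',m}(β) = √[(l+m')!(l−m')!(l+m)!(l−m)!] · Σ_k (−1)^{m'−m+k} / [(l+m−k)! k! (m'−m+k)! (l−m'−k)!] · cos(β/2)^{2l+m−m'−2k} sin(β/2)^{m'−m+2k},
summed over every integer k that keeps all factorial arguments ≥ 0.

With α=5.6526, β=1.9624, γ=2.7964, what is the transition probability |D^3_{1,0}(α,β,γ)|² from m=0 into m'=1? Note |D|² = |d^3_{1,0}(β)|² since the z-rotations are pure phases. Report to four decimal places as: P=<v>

P=0.0118

Split into d^3_{1,0}(β=1.9624) × two z-phases.
With c≡cos(β/2)=0.556026 and s≡sin(β/2)=0.831165, N=[24·2·6·6]^{1/2}=41.569219
k: max(0,(0)−(1))=0 … min(3+(0),3−(1))=2
  k=0: (−1)^1·41.5692/(12)·0.5560^5·0.8312^1 = -0.153021
  k=1: (−1)^2·41.5692/(4)·0.5560^3·0.8312^3 = +1.025789
  k=2: (−1)^3·41.5692/(12)·0.5560^1·0.8312^5 = -0.764051
d^3_{1,0}(1.9624) = -0.153021 +1.025789 -0.764051 = +0.108717
|D^3_{1,0}|² = |d^3_{1,0}(β)|² = (+0.108717)² = 0.011819 (the z-rotation phases have unit modulus)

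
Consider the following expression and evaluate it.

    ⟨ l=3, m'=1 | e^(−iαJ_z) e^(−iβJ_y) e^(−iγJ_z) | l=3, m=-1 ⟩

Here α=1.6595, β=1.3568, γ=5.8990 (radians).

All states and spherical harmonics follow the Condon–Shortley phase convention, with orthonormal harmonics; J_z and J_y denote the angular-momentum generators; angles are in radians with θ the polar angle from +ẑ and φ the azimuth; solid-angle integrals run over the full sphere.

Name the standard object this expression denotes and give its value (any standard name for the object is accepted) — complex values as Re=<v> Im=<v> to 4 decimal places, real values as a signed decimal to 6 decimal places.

Wigner D-matrix element, Re=-0.0807 Im=-0.1578

This is a Wigner D-matrix element — the rotation-matrix element ⟨l m'| R(α,β,γ) |l m⟩ in the angular-momentum basis.
Split into d^3_{1,-1}(β=1.3568) × two z-phases.
Half-angle: c=0.778578, s=0.627548. N=√(24·2·2·24)=48.000000
k: max(0,(-1)−(1))=0 … min(3+(-1),3−(1))=2
  k=0: (−1)^2·48.0000/(8)·0.7786^4·0.6275^2 = +0.868267
  k=1: (−1)^3·48.0000/(6)·0.7786^2·0.6275^4 = -0.752111
  k=2: (−1)^4·48.0000/(48)·0.7786^0·0.6275^6 = +0.061078
d^3_{1,-1}(1.3568) = +0.868267 -0.752111 +0.061078 = +0.177233
D = (-0.088587-0.996068i)·(+0.177233)·(+0.927104-0.374804i) = -0.080723-0.157783i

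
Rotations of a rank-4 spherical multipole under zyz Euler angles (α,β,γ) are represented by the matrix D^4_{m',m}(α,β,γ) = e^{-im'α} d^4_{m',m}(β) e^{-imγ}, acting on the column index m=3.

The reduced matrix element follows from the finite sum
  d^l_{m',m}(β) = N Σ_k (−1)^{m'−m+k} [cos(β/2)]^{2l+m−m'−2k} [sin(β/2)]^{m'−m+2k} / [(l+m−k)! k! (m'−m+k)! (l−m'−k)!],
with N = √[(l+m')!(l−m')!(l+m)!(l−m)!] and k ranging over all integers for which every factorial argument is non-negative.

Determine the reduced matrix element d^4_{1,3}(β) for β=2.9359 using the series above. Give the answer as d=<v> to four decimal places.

d=-0.0014

d^4_{1,3}(β=2.9359) via the finite sum:
With c≡cos(β/2)=0.102665 and s≡sin(β/2)=0.994716, N=[120·6·5040·1]^{1/2}=1904.940944
The bounds max(0,m−m')=2 and min(l+m,l−m')=3 give 2 terms
  k=2: (−1)^0·1904.9409/(240)·0.1027^6·0.9947^2 = +0.000009
  k=3: (−1)^1·1904.9409/(144)·0.1027^4·0.9947^4 = -0.001439
d^4_{1,3}(2.9359) = +0.000009 -0.001439 = -0.001430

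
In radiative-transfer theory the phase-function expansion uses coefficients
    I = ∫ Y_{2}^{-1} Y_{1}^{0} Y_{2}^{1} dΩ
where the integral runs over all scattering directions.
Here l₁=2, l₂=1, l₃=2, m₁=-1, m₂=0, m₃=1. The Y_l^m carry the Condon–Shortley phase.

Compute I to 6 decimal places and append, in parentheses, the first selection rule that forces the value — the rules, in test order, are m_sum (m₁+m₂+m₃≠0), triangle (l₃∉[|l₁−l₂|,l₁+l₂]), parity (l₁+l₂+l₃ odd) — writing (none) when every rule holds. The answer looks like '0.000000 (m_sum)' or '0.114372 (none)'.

0.000000 (parity)

L=5 odd ⇒ parity kills the (l;000) factor ⇒ I = 0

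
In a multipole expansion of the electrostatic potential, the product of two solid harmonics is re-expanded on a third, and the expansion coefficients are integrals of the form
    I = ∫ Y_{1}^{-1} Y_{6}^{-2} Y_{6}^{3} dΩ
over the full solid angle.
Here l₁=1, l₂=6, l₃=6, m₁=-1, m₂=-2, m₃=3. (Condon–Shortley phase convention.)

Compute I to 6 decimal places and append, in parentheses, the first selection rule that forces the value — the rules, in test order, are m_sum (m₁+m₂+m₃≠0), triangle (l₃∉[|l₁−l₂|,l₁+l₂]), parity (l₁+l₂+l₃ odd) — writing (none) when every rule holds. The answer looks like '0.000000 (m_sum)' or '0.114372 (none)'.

0.000000 (parity)

L=13 odd ⇒ parity kills the (l;000) factor ⇒ I = 0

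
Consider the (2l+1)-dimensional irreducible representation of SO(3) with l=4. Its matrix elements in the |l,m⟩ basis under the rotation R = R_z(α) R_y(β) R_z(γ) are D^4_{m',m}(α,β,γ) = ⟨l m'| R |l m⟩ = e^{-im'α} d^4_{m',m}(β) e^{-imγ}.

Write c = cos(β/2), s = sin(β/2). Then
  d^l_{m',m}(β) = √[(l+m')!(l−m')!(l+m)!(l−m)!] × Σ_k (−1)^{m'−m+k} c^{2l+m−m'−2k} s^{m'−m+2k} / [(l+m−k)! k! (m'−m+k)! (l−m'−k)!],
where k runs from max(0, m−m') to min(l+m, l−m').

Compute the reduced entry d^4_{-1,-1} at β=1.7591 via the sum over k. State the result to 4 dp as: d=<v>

d=0.3255

d^4_{-1,-1}(β=1.7591) via the finite sum:
With c≡cos(β/2)=0.637498 and s≡sin(β/2)=0.770452, N=[6·120·6·120]^{1/2}=720.000000
k: max(0,(-1)−(-1))=0 … min(4+(-1),4−(-1))=3
  k=0: (−1)^0·720.0000/(720)·0.6375^8·0.7705^0 = +0.027279
  k=1: (−1)^1·720.0000/(48)·0.6375^6·0.7705^2 = -0.597661
  k=2: (−1)^2·720.0000/(24)·0.6375^4·0.7705^4 = +1.745898
  k=3: (−1)^3·720.0000/(72)·0.6375^2·0.7705^6 = -0.850024
d^4_{-1,-1}(1.7591) = +0.027279 -0.597661 +1.745898 -0.850024 = +0.325491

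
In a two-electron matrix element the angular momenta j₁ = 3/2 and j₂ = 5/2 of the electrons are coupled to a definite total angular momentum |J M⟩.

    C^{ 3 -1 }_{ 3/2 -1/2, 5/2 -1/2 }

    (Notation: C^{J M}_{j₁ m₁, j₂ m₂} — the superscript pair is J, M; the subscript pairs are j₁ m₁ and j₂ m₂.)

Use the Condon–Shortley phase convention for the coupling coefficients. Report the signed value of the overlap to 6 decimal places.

−√(1/60) = -0.129099

triangle: 1!*2!*4!/8! = 48/40320
(j±m)!: 1!*2!*2!*3!*2!*4! = 1152
prefactor² = (2J+1)*Δ*N² = 48/5
  k=0: +1/(0!*1!*2!*2!*0!*2!) = 1/8
  k=1: −1/(1!*0!*1!*1!*1!*3!) = -1/6
Σ = -1/24  ⇒  CG² = 48/5*(-1/24)² = 1/60
CG = −√(1/60) = -0.129099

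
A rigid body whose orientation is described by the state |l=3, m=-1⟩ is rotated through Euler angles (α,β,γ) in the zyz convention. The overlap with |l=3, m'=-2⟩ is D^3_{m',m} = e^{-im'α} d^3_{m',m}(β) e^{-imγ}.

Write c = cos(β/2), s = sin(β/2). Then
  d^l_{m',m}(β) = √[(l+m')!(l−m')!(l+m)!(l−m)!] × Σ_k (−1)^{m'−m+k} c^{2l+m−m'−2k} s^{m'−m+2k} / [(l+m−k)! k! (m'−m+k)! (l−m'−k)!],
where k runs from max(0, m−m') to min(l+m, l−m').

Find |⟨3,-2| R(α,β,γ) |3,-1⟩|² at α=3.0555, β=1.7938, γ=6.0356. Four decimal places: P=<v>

D^3_{-2,-1}(3.0555,1.7938,6.0356) = e^{-i·-2·3.0555}·d^3_{-2,-1}(1.7938)·e^{-i·-1·6.0356}. Compute d first:
With c≡cos(β/2)=0.624035 and s≡sin(β/2)=0.781396, N=[1·120·2·24]^{1/2}=75.894664
Admissible k: 1..2 (factorial args all ≥0)
  k=1: (−1)^0·75.8947/(24)·0.6240^5·0.7814^1 = +0.233839
  k=2: (−1)^1·75.8947/(12)·0.6240^3·0.7814^3 = -0.733282
d^3_{-2,-1}(1.7938) = +0.233839 -0.733282 = -0.499443
|D^3_{-2,-1}|² = |d^3_{-2,-1}(β)|² = (-0.499443)² = 0.249444 (the z-rotation phases have unit modulus)

P=0.2494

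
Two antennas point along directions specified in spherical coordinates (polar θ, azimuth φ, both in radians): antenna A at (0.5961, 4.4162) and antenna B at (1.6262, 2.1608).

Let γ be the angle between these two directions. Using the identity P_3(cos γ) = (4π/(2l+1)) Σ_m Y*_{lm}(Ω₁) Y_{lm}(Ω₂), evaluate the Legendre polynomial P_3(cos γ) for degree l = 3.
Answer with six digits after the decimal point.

0.440091

Expand P_3 via completeness: Σ_{m} conj(Y_{3,m}) at Ω₁ times Y_{3,m} at Ω₂ —
  m=-3: Y*=0.05730 + 0.04655j  Y=0.40709 - 0.08219j  product 0.02715 + 0.01424j
  m=-2: Y*=-0.22115 + 0.14883j  Y=0.02149 - 0.05217j  product 0.00301 + 0.01473j
  m=-1: Y*=-0.12837 - 0.42067j  Y=0.17678 + 0.26402j  product 0.08837 - 0.10826j
  m=+0: Y*=0.13095 + 0.00000j  Y=0.06168 + 0.00000j  product 0.00808 + 0.00000j
  m=+1: Y*=0.12837 - 0.42067j  Y=-0.17678 + 0.26402j  product 0.08837 + 0.10826j
  m=+2: Y*=-0.22115 - 0.14883j  Y=0.02149 + 0.05217j  product 0.00301 - 0.01473j
  m=+3: Y*=-0.05730 + 0.04655j  Y=-0.40709 - 0.08219j  product 0.02715 - 0.01424j
Σ over m = 0.24515 + 0.00000j; ×(4π/7) → 0.44009 + 0.00000j. Real part: 0.440091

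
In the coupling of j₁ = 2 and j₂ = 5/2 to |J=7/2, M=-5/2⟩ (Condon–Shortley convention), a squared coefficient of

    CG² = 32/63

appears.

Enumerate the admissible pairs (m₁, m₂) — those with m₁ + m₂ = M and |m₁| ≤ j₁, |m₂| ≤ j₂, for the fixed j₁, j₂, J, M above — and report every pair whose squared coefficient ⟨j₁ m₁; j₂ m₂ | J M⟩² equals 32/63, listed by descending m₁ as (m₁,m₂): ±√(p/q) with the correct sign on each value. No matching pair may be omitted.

(-2,-1/2): −√(32/63)

Admissible pairs with m₁+m₂ = M = -5/2: (-2,-1/2), (-1,-3/2), (0,-5/2)
  (m₁,m₂)=(0,-5/2): CG² = 10/21, CG = +√(10/21)
  (m₁,m₂)=(-1,-3/2): CG² = 1/63, CG = +√(1/63)
  (m₁,m₂)=(-2,-1/2): CG² = 32/63, CG = −√(32/63)   ← matches the target
Pairs with CG² = 32/63: (-2,-1/2): −√(32/63)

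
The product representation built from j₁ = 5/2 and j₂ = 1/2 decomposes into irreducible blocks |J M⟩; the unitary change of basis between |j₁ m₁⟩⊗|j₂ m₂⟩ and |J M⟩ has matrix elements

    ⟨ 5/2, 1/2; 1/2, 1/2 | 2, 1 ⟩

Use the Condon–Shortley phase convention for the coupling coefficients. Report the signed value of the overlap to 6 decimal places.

-0.577350  (= −√(1/3))

√[5·1!4!0!/6! · 3!2!1!0!3!1!] = √(12)
  +(−1)^1/∏(1,0,1,0,3,0)! = -1/6  (running -1/6)
⟨..|..⟩ = √(12)·(-1/6) = -0.577350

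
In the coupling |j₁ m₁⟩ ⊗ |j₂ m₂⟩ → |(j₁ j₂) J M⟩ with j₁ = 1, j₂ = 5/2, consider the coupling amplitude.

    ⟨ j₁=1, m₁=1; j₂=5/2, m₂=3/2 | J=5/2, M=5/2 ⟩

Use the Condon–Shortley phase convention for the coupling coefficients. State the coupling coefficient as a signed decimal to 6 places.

j₁+j₂−J=1  J+j₁−j₂=1  J−j₁+j₂=4  j₁+j₂+J+1=7
(j₁±m₁, j₂±m₂, J±M) = (2,0,4,1,5,0)
P² = 1152/7
sum k=0..0:
  [0] +1/24 = 1/24
S = 1/24
C² = P²·S² = 2/7 ; C = +0.534522

+0.534522  (= +√(2/7))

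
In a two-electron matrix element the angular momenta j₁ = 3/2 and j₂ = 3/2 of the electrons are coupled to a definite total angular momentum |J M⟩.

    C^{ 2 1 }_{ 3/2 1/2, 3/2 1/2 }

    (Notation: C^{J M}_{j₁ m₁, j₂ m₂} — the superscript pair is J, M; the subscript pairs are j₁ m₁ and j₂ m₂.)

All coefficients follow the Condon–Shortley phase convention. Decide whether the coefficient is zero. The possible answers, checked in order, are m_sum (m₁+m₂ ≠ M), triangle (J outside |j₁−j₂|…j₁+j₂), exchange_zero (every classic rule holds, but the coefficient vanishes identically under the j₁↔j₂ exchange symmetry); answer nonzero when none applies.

exchange_zero

m-sum: m₁+m₂ = 1/2+1/2 = 1, M = 1  ✓
triangle: |j₁−j₂| = 0 ≤ J = 2 ≤ j₁+j₂ = 3  ✓
exchange: j₁=j₂ and m₁=m₂, and (−1)^(j₁+j₂−J) = (−1)^1 = −1 forces ⟨j₁m₁;j₂m₂|JM⟩ = −⟨j₂m₂;j₁m₁|JM⟩ = −⟨j₁m₁;j₂m₂|JM⟩ ⇒ the coefficient vanishes identically
Racah sum check: Σ_k collapses to 0 ⇒ CG = 0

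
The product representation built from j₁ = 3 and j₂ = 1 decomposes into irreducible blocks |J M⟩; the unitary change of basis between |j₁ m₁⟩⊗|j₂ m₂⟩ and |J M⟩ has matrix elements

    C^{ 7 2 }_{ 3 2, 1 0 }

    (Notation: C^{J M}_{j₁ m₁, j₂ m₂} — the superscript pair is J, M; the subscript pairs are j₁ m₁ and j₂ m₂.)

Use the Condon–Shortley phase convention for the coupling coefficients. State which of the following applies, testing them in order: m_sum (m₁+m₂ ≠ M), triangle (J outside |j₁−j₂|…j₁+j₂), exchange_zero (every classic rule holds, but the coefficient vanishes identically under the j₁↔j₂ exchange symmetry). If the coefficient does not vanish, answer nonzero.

m-sum: m₁+m₂ = 2+0 = 2, M = 2  ✓
triangle: need |j₁−j₂| ≤ J ≤ j₁+j₂, i.e. J ∈ [2, 4]; J = 7 is outside ✗ ⇒ coefficient is 0

triangle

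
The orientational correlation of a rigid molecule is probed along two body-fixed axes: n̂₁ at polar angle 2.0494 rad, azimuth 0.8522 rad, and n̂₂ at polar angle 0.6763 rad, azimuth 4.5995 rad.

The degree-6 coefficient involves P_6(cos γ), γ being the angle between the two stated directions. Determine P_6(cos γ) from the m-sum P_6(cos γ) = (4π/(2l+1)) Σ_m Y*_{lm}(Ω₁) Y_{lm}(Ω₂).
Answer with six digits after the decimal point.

Summing Y*_{l m}(θ₁,φ₁)·Y_{l m}(θ₂,φ₂) over m ∈ [−6, 6]; prefactor 4π/(2·6+1) = 0.966644:
  m=-6: Y*=(0.092191, -0.217560)  Y=(-0.022635, -0.018204)  product (-0.006047, 0.003246)
  m=-5: Y*=(0.185252, 0.382145)  Y=(-0.067069, 0.105928)  product (-0.052905, -0.006007)
  m=-4: Y*=(-0.284779, -0.077959)  Y=(0.280377, 0.135976)  product (-0.069245, -0.060581)
  m=-3: Y*=(-0.116658, 0.077266)  Y=(0.152739, -0.433625)  product (0.015686, 0.062388)
  m=-2: Y*=(0.045574, -0.339081)  Y=(-0.281061, -0.064558)  product (-0.034700, 0.092361)
  m=-1: Y*=(-0.013481, -0.015415)  Y=(0.023531, -0.207559)  product (-0.003517, 0.002435)
  m=+0: Y*=(0.337164, -0.000000)  Y=(-0.361754, 0.000000)  product (-0.121970, 0.000000)
  m=+1: Y*=(0.013481, -0.015415)  Y=(-0.023531, -0.207559)  product (-0.003517, -0.002435)
  m=+2: Y*=(0.045574, 0.339081)  Y=(-0.281061, 0.064558)  product (-0.034700, -0.092361)
  m=+3: Y*=(0.116658, 0.077266)  Y=(-0.152739, -0.433625)  product (0.015686, -0.062388)
  m=+4: Y*=(-0.284779, 0.077959)  Y=(0.280377, -0.135976)  product (-0.069245, 0.060581)
  m=+5: Y*=(-0.185252, 0.382145)  Y=(0.067069, 0.105928)  product (-0.052905, 0.006007)
  m=+6: Y*=(0.092191, 0.217560)  Y=(-0.022635, 0.018204)  product (-0.006047, -0.003246)
Accumulated sum (-0.423424, 0.000000); after 4π/(2l+1) scaling, (-0.409300, 0.000000) ⇒ P_6 = -0.409300

-0.409300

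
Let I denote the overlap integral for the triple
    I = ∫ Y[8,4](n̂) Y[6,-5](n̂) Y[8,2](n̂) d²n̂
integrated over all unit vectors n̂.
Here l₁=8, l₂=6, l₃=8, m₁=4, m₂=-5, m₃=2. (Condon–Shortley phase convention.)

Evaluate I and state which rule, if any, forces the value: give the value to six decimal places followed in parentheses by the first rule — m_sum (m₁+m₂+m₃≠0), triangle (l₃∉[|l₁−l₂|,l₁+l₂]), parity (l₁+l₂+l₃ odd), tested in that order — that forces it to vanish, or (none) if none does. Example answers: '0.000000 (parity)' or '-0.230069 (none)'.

0.000000 (m_sum)

m-sum = 4 − 5 + 2 = 1 ≠ 0 ⇒ I = 0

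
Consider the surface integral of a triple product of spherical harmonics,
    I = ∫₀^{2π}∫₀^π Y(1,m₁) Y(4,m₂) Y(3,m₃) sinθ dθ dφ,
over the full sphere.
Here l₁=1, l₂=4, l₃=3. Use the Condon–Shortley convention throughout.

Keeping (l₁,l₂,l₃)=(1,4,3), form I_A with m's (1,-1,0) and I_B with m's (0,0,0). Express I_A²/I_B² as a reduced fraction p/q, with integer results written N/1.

l's match ⇒ only the (l;m) 3-j factors differ between A and B.
A: triangle coeff Δ(1,4,3) = 1/252; Σ_t [0,0]: t=0:+1/72 = 1/72; (3j)²=5/126 [(1 4 3; 1 -1 0)], sign=-1
B: triangle coeff Δ(1,4,3) = 1/252; Σ_t [1,1]: t=1:−1/36 = -1/36; (3j)²=4/63 [(1 4 3; 0 0 0)], sign=+1
I_A²/I_B² = (5/126)/(4/63) = 5/8

5/8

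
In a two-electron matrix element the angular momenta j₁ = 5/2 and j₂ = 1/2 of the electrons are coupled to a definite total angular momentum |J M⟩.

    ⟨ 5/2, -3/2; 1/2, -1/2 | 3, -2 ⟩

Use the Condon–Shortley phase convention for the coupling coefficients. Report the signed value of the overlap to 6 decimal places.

+0.912871

√[7·0!5!1!/7! · 1!4!0!1!1!5!] = √(480)
  +(−1)^0/∏(0,0,4,0,1,1)! = 1/24  (running 1/24)
⟨..|..⟩ = √(480)·(1/24) = +0.912871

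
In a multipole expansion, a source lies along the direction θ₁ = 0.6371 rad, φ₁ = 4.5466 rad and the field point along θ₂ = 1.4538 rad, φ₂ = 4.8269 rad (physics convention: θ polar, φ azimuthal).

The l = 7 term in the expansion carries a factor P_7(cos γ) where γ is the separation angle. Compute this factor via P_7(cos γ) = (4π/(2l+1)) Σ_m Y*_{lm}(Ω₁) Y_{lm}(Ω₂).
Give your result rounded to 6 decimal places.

Expand P_7 via completeness: Σ_{m} conj(Y_{7,m}) at Ω₁ times Y_{7,m} at Ω₂ —
  m=-7: Y*=+0.012087+0.005257i  Y=-0.342412-0.331508i  product -0.002396-0.005807i
  m=-6: Y*=-0.036302+0.055887i  Y=-0.162038+0.132938i  product -0.001547-0.013882i
  m=-5: Y*=-0.149105-0.136654i  Y=-0.158066-0.245224i  product -0.009942+0.058164i
  m=-4: Y*=+0.314326-0.245543i  Y=-0.211018+0.104035i  product -0.040783+0.084515i
  m=-3: Y*=+0.222849+0.410488i  Y=-0.077653-0.217079i  product +0.071804-0.080252i
  m=-2: Y*=-0.152589+0.052535i  Y=-0.237332+0.055325i  product +0.033308-0.020910i
  m=-1: Y*=+0.054583+0.326211i  Y=-0.023567-0.204906i  product +0.065556-0.018872i
  m=+0: Y*=-0.277918-0.000000i  Y=-0.245783+0.000000i  product +0.068307+0.000000i
  m=+1: Y*=-0.054583+0.326211i  Y=+0.023567-0.204906i  product +0.065556+0.018872i
  m=+2: Y*=-0.152589-0.052535i  Y=-0.237332-0.055325i  product +0.033308+0.020910i
  m=+3: Y*=-0.222849+0.410488i  Y=+0.077653-0.217079i  product +0.071804+0.080252i
  m=+4: Y*=+0.314326+0.245543i  Y=-0.211018-0.104035i  product -0.040783-0.084515i
  m=+5: Y*=+0.149105-0.136654i  Y=+0.158066-0.245224i  product -0.009942-0.058164i
  m=+6: Y*=-0.036302-0.055887i  Y=-0.162038-0.132938i  product -0.001547+0.013882i
  m=+7: Y*=-0.012087+0.005257i  Y=+0.342412-0.331508i  product -0.002396+0.005807i
Total Σ_m = +0.300305+0.000000i. Multiply by 0.837758: +0.251583+0.000000i. P_7(cos γ) = 0.251583

0.251583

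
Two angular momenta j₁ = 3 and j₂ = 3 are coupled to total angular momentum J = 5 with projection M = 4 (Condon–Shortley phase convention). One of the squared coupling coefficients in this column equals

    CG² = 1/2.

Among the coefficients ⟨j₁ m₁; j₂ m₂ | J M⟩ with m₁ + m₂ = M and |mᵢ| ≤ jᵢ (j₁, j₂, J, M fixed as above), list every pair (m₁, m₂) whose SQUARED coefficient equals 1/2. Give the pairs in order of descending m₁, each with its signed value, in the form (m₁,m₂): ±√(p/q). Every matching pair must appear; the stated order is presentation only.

Admissible pairs with m₁+m₂ = M = 4: (1,3), (2,2), (3,1)
  (m₁,m₂)=(3,1): CG² = 1/2, CG = +√(1/2)   ← matches the target
  (m₁,m₂)=(2,2): CG² = 0/1, CG = 0
  (m₁,m₂)=(1,3): CG² = 1/2, CG = −√(1/2)   ← matches the target
Pairs with CG² = 1/2: (3,1): +√(1/2); (1,3): −√(1/2)

(3,1): +√(1/2); (1,3): −√(1/2)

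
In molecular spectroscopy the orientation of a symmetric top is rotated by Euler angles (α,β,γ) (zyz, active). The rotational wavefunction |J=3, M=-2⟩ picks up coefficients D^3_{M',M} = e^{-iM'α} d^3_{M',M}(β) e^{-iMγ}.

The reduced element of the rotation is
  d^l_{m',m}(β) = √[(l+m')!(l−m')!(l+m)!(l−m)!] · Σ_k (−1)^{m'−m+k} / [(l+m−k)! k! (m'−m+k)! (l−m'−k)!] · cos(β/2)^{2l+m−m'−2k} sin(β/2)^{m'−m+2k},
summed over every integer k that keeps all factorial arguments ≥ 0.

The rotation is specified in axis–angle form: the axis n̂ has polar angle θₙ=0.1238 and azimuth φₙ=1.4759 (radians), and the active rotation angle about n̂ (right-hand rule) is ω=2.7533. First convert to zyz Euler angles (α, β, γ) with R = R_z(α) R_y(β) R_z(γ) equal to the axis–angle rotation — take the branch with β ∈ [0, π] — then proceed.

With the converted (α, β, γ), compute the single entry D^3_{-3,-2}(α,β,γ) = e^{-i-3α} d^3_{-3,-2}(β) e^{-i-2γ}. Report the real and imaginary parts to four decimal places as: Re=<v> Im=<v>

Re=0.2513 Im=0.1366

Axis–angle → zyz. n̂ = (sinθₙcosφₙ, sinθₙsinφₙ, cosθₙ) = (+0.011701, +0.122928, +0.992347), ω = 2.7533.
R = I cosω + sinω [n̂]ₓ + (1−cosω) n̂n̂ᵀ gives
  R = [-0.925293, -0.372941, +0.068900; +0.378481, -0.896459, +0.230464; -0.024184, +0.239324, +0.970639]
β = atan2(√(R₁₃²+R₂₃²), R₃₃) = 0.242925; α = atan2(R₂₃, R₁₃) mod 2π = 1.280294; γ = atan2(R₃₂, −R₃₁) mod 2π = 1.470087
Split into d^3_{-3,-2}(β=0.2429) × two z-phases.
c=cos(0.242925/2)=0.992632, s=sin(0.242925/2)=0.121164; N=√[1·720·1·120]=293.938769
Admissible k: 1..1 (factorial args all ≥0)
  k=1: (−1)^0·293.9388/(120)·0.9926^5·0.1212^1 = +0.286017
d^3_{-3,-2}(0.2429) = +0.286017
Phases: e^{-i·(-3)·1.2803}=-0.765300-0.643674i, e^{-i·(-2)·1.4701}=-0.979784+0.200060i ⇒ D=+0.251295+0.136589i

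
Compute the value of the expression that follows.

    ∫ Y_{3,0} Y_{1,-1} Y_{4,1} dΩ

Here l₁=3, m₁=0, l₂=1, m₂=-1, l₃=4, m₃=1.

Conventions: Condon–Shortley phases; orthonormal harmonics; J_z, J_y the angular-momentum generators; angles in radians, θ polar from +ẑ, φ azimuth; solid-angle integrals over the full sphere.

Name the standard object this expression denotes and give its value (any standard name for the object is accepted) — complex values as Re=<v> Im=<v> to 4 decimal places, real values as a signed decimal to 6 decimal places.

This is a Gaunt coefficient — the integral of a triple product of spherical harmonics over the sphere.
Rules hold: Σm=0, L=8 even, 2≤4≤4.
N = 7·3·9 = 189
Δ = 0!·6!·2!/9! = 1/252
Racah Σ t=0..0: t=0:+1/36 = 1/36
⇒ 3j(3 1 4; 0 0 0)² = 4/63, sgn +1
Racah Σ t=0..0: t=0:+1/72 = 1/72
⇒ 3j(3 1 4; 0 -1 1)² = 5/126, sgn -1
4πI² = N·(3j₀)²·(3jₘ)² = 10/21
I = -1·√(0.47619/4π) = -0.19466390

Gaunt coefficient, -0.194664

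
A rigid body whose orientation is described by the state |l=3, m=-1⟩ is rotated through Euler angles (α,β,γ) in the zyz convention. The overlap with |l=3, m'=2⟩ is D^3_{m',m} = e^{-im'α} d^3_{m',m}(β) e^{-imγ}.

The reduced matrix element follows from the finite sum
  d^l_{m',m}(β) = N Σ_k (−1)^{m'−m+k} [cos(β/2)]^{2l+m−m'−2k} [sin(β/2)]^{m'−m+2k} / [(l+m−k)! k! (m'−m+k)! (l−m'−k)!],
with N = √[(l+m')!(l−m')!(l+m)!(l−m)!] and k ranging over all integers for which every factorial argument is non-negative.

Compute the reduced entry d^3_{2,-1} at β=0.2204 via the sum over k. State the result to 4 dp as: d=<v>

d=-0.0082

d^3_{2,-1}(β=0.2204) via the finite sum:
Half-angle: c=0.993934, s=0.109977. N=√(120·1·2·24)=75.894664
k∈{0,1} keeps every argument non-negative
  k=0: (−1)^3·75.8947/(12)·0.9939^3·0.1100^3 = -0.008261
  k=1: (−1)^4·75.8947/(24)·0.9939^1·0.1100^5 = +0.000051
d^3_{2,-1}(0.2204) = -0.008261 +0.000051 = -0.008210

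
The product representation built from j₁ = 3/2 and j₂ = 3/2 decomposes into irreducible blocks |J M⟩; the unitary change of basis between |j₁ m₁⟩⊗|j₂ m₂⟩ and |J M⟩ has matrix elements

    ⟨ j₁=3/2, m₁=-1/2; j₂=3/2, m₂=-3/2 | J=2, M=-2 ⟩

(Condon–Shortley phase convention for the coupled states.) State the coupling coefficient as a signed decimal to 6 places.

j₁+j₂−J=1  J+j₁−j₂=2  J−j₁+j₂=2  j₁+j₂+J+1=6
(j₁±m₁, j₂±m₂, J±M) = (1,2,0,3,0,4)
P² = 8
sum k=0..0:
  [0] +1/4 = 1/4
S = 1/4
C² = P²·S² = 1/2 ; C = +0.707107

+0.707107  (= +√(1/2))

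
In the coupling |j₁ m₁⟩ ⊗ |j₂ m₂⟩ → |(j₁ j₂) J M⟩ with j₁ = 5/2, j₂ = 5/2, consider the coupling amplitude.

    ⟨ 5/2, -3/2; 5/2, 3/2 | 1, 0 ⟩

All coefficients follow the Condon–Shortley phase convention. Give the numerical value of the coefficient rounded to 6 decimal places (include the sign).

j₁+j₂−J=4  J+j₁−j₂=1  J−j₁+j₂=1  j₁+j₂+J+1=7
(j₁±m₁, j₂±m₂, J±M) = (1,4,4,1,1,1)
P² = 288/35
sum k=3..4:
  [3] −1/6 = -1/6
  [4] +1/24 = 1/24
S = -1/8
C² = P²·S² = 9/70 ; C = -0.358569

−√(9/70) ≈ -0.358569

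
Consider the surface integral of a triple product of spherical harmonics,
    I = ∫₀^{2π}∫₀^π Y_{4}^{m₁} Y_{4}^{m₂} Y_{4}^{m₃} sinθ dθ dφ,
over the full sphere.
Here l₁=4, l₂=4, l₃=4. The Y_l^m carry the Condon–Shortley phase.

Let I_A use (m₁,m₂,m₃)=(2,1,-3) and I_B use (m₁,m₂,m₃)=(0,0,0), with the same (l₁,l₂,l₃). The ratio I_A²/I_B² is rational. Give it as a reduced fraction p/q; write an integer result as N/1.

Shared (l₁,l₂,l₃)=(4,4,4): N and (l;000)² cancel in I_A²/I_B².
A: Δ = 4!·4!·4!/13! = 1/450450; Racah Σ t=1..2: t=1:−1/864 t=2:+1/576 = 1/1728; ⇒ 3j(4 4 4; 2 1 -3)² = 5/1287, sgn -1
B: Δ = 4!·4!·4!/13! = 1/450450; Racah Σ t=0..4: t=0:+1/13824 t=1:−1/216 t=2:+1/64 t=3:−1/216 t=4:+1/13824 = 5/768; ⇒ 3j(4 4 4; 0 0 0)² = 18/1001, sgn +1
I_A²/I_B² = (5/1287)/(18/1001) = 35/162

35/162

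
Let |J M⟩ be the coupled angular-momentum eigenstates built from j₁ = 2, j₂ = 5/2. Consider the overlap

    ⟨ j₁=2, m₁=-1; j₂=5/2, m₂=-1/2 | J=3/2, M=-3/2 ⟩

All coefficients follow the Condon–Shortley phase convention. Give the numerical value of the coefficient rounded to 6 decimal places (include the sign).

√[4·3!1!2!/7! · 1!3!2!3!0!3!] = √(144/35)
  +(−1)^2/∏(2,1,1,0,0,2)! = 1/4  (running 1/4)
⟨..|..⟩ = √(144/35)·(1/4) = +0.507093

+0.507093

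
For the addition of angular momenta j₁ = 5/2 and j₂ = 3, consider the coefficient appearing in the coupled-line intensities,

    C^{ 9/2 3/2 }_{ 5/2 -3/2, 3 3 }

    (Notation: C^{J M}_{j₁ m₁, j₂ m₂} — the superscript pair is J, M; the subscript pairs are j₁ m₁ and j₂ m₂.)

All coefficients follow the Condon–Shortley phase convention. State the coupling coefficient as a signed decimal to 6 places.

j₁+j₂−J=1  J+j₁−j₂=4  J−j₁+j₂=5  j₁+j₂+J+1=11
(j₁±m₁, j₂±m₂, J±M) = (1,4,6,0,6,3)
P² = 4147200/77
sum k=1..1:
  [1] −1/720 = -1/720
S = -1/720
C² = P²·S² = 8/77 ; C = -0.322329

−√(8/77) ≈ -0.322329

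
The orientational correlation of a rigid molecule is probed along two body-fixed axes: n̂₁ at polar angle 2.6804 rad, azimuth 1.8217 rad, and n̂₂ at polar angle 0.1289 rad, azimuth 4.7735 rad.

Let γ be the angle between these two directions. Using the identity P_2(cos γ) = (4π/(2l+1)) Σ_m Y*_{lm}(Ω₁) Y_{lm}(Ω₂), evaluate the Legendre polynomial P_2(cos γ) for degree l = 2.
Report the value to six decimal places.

Expand P_2 via completeness: Σ_{m} conj(Y_{2,m}) at Ω₁ times Y_{2,m} at Ω₂ —
  term(m=-2) = (0.000453, 0.000181)   from Y*(Ω₁)=(-0.067067, -0.036796), Y(Ω₂)=(-0.006335, 0.000778)
  term(m=-1) = (0.029776, 0.005720)   from Y*(Ω₁)=(0.076440, -0.298238), Y(Ω₂)=(0.006015, 0.098298)
  term(m=+0) = (0.272759, 0.000000)   from Y*(Ω₁)=(0.443403, -0.000000), Y(Ω₂)=(0.615149, 0.000000)
  term(m=+1) = (0.029776, -0.005720)   from Y*(Ω₁)=(-0.076440, -0.298238), Y(Ω₂)=(-0.006015, 0.098298)
  term(m=+2) = (0.000453, -0.000181)   from Y*(Ω₁)=(-0.067067, 0.036796), Y(Ω₂)=(-0.006335, -0.000778)
Σ over m = (0.333218, -0.000000); ×(4π/5) → (0.837468, -0.000000). Real part: 0.837468

0.837468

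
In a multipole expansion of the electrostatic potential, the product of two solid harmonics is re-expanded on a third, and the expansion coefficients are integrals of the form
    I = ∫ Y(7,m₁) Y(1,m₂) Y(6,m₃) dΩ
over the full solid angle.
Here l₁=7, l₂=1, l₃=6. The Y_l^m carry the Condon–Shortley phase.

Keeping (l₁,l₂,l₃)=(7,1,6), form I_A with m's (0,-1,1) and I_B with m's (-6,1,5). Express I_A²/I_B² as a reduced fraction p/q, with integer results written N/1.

Same 7,1,6: normalisation and zero-m 3j drop out of the ratio.
A: Δ: 2! 12! 0! / 15! → 1/1365; sum: t=0:+1/1209600 = 1/1209600; 3j²(7 1 6; 0 -1 1) = Δ·Π!·Σ² = 1/65  (sign -1)
B: Δ: 2! 12! 0! / 15! → 1/1365; sum: t=2:+1/79833600 = 1/79833600; 3j²(7 1 6; -6 1 5) = Δ·Π!·Σ² = 2/35  (sign -1)
I_A²/I_B² = (1/65)/(2/35) = 7/26

7/26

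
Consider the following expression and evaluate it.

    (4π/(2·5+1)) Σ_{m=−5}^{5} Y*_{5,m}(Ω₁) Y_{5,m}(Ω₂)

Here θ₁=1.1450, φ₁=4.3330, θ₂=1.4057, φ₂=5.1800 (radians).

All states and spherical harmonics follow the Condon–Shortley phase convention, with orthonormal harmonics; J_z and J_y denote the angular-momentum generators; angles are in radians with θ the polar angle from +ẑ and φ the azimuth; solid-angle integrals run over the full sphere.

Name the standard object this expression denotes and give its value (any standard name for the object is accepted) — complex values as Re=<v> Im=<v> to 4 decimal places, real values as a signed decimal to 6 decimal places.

Legendre polynomial (addition theorem), -0.297653

This sum is the spherical-harmonic addition theorem: it equals the Legendre polynomial P_l(cos γ) of the angle γ between the two directions.
Expand P_5 via completeness: Σ_{m} conj(Y_{5,m}) at Ω₁ times Y_{5,m} at Ω₂ —
  m=-5: Y*=-0.275437+0.093160i  Y=+0.311985-0.300867i  product -0.057903+0.111935i
  m=-4: Y*=+0.022192-0.416433i  Y=-0.067408-0.218185i  product -0.092355+0.023229i
  m=-3: Y*=+0.127028+0.058662i  Y=+0.247775+0.042013i  product +0.029010+0.019872i
  m=-2: Y*=+0.205680-0.195011i  Y=+0.147845-0.200417i  product -0.008675-0.070053i
  m=-1: Y*=+0.083964+0.210592i  Y=+0.090738+0.179692i  product -0.030223+0.034196i
  m=+0: Y*=+0.236275-0.000000i  Y=+0.252850+0.000000i  product +0.059742+0.000000i
  m=+1: Y*=-0.083964+0.210592i  Y=-0.090738+0.179692i  product -0.030223-0.034196i
  m=+2: Y*=+0.205680+0.195011i  Y=+0.147845+0.200417i  product -0.008675+0.070053i
  m=+3: Y*=-0.127028+0.058662i  Y=-0.247775+0.042013i  product +0.029010-0.019872i
  m=+4: Y*=+0.022192+0.416433i  Y=-0.067408+0.218185i  product -0.092355-0.023229i
  m=+5: Y*=+0.275437+0.093160i  Y=-0.311985-0.300867i  product -0.057903-0.111935i
Σ over m = -0.260551+0.000000i; ×(4π/11) → -0.297653+0.000000i. Real part: -0.297653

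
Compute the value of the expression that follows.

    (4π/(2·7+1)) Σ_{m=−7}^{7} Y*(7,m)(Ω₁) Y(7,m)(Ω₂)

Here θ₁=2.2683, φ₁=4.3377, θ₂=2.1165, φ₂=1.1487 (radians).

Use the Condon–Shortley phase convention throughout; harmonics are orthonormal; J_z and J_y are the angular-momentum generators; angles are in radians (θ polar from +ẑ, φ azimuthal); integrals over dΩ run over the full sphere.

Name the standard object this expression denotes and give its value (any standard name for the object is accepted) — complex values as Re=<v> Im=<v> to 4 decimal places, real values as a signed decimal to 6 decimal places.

This sum is the spherical-harmonic addition theorem: it equals the Legendre polynomial P_l(cos γ) of the angle γ between the two directions.
Summing Y*_{l m}(θ₁,φ₁)·Y_{l m}(θ₂,φ₂) over m ∈ [−7, 7]; prefactor 4π/(2·7+1) = 0.837758:
  term(m=-7) = -0.01224 - 0.00422j   from Y*(Ω₁)=0.03852 - 0.06747j, Y(Ω₂)=-0.03098 - 0.16379j
  term(m=-6) = 0.08856 + 0.02589j   from Y*(Ω₁)=-0.15268 - 0.18984j, Y(Ω₂)=-0.31064 + 0.21665j
  term(m=-5) = -0.17242 - 0.04165j   from Y*(Ω₁)=-0.40421 + 0.12621j, Y(Ω₂)=0.35934 + 0.21525j
  term(m=-4) = 0.03853 + 0.00740j   from Y*(Ω₁)=-0.02767 + 0.38341j, Y(Ω₂)=0.01197 - 0.10135j
  term(m=-3) = 0.00165 + 0.00024j   from Y*(Ω₁)=0.00496 + 0.00237j, Y(Ω₂)=0.29016 - 0.09119j
  term(m=-2) = 0.08964 + 0.00853j   from Y*(Ω₁)=-0.26114 + 0.24298j, Y(Ω₂)=-0.16771 - 0.18869j
  term(m=-1) = 0.03511 + 0.00167j   from Y*(Ω₁)=0.06149 + 0.15635j, Y(Ω₂)=0.08572 - 0.19087j
  term(m=+0) = 0.08812 + 0.00000j   from Y*(Ω₁)=-0.31264 + 0.00000j, Y(Ω₂)=-0.28185 + 0.00000j
  term(m=+1) = 0.03511 - 0.00167j   from Y*(Ω₁)=-0.06149 + 0.15635j, Y(Ω₂)=-0.08572 - 0.19087j
  term(m=+2) = 0.08964 - 0.00853j   from Y*(Ω₁)=-0.26114 - 0.24298j, Y(Ω₂)=-0.16771 + 0.18869j
  term(m=+3) = 0.00165 - 0.00024j   from Y*(Ω₁)=-0.00496 + 0.00237j, Y(Ω₂)=-0.29016 - 0.09119j
  term(m=+4) = 0.03853 - 0.00740j   from Y*(Ω₁)=-0.02767 - 0.38341j, Y(Ω₂)=0.01197 + 0.10135j
  term(m=+5) = -0.17242 + 0.04165j   from Y*(Ω₁)=0.40421 + 0.12621j, Y(Ω₂)=-0.35934 + 0.21525j
  term(m=+6) = 0.08856 - 0.02589j   from Y*(Ω₁)=-0.15268 + 0.18984j, Y(Ω₂)=-0.31064 - 0.21665j
  term(m=+7) = -0.01224 + 0.00422j   from Y*(Ω₁)=-0.03852 - 0.06747j, Y(Ω₂)=0.03098 - 0.16379j
Total Σ_m = 0.22579 + 0.00000j. Multiply by 0.837758: 0.18916 + 0.00000j. P_7(cos γ) = 0.189157

Legendre polynomial (addition theorem), +0.189157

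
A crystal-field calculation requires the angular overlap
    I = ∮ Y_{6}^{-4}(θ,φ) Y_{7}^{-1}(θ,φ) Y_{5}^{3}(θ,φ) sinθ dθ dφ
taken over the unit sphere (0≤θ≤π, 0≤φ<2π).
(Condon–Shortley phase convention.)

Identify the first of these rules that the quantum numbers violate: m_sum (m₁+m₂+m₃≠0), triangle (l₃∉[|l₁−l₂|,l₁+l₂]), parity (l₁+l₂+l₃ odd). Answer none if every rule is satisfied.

azimuthal sum: -4 − 1 + 3 = -2  ✗
1 ≤ 5 ≤ 13 (triangle on l)
L = 6 + 7 + 5 = 18 (even)

m_sum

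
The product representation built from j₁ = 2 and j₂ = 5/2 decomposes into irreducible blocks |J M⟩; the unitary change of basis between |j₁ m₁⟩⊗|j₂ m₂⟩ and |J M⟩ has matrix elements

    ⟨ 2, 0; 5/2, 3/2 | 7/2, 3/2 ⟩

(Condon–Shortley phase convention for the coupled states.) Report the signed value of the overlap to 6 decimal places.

−√(2/7) = -0.534522

j₁+j₂−J=1  J+j₁−j₂=3  J−j₁+j₂=4  j₁+j₂+J+1=9
(j₁±m₁, j₂±m₂, J±M) = (2,2,4,1,5,2)
P² = 512/7
sum k=0..1:
  [0] +1/48 = 1/48
  [1] −1/12 = -1/12
S = -1/16
C² = P²·S² = 2/7 ; C = -0.534522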